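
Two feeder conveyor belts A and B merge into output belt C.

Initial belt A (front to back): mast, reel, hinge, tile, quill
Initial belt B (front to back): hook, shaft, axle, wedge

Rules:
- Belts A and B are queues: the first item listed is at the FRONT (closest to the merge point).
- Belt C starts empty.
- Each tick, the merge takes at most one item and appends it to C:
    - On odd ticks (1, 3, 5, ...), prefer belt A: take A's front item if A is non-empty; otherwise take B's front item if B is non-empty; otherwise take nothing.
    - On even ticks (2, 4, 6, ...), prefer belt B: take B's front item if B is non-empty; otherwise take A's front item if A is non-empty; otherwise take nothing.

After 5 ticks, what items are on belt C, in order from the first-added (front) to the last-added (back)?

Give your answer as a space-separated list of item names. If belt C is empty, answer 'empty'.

Answer: mast hook reel shaft hinge

Derivation:
Tick 1: prefer A, take mast from A; A=[reel,hinge,tile,quill] B=[hook,shaft,axle,wedge] C=[mast]
Tick 2: prefer B, take hook from B; A=[reel,hinge,tile,quill] B=[shaft,axle,wedge] C=[mast,hook]
Tick 3: prefer A, take reel from A; A=[hinge,tile,quill] B=[shaft,axle,wedge] C=[mast,hook,reel]
Tick 4: prefer B, take shaft from B; A=[hinge,tile,quill] B=[axle,wedge] C=[mast,hook,reel,shaft]
Tick 5: prefer A, take hinge from A; A=[tile,quill] B=[axle,wedge] C=[mast,hook,reel,shaft,hinge]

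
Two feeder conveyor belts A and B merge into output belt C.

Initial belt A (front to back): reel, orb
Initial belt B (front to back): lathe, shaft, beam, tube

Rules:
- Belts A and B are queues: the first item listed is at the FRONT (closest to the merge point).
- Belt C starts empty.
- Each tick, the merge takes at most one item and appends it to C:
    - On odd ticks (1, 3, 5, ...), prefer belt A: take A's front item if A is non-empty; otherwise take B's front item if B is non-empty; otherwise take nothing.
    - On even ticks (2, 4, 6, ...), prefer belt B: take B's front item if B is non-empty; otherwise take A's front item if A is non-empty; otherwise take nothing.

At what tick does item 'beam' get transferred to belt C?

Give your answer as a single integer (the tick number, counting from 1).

Answer: 5

Derivation:
Tick 1: prefer A, take reel from A; A=[orb] B=[lathe,shaft,beam,tube] C=[reel]
Tick 2: prefer B, take lathe from B; A=[orb] B=[shaft,beam,tube] C=[reel,lathe]
Tick 3: prefer A, take orb from A; A=[-] B=[shaft,beam,tube] C=[reel,lathe,orb]
Tick 4: prefer B, take shaft from B; A=[-] B=[beam,tube] C=[reel,lathe,orb,shaft]
Tick 5: prefer A, take beam from B; A=[-] B=[tube] C=[reel,lathe,orb,shaft,beam]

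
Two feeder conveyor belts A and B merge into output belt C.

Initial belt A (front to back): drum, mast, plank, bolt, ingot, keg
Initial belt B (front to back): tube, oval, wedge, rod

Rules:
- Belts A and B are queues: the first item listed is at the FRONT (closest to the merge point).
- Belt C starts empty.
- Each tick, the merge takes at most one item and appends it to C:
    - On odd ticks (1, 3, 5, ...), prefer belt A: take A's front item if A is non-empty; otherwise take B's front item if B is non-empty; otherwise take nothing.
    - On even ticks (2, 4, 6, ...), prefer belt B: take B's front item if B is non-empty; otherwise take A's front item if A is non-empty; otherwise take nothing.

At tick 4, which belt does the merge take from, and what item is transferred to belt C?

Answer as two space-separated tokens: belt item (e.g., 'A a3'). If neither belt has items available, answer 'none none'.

Tick 1: prefer A, take drum from A; A=[mast,plank,bolt,ingot,keg] B=[tube,oval,wedge,rod] C=[drum]
Tick 2: prefer B, take tube from B; A=[mast,plank,bolt,ingot,keg] B=[oval,wedge,rod] C=[drum,tube]
Tick 3: prefer A, take mast from A; A=[plank,bolt,ingot,keg] B=[oval,wedge,rod] C=[drum,tube,mast]
Tick 4: prefer B, take oval from B; A=[plank,bolt,ingot,keg] B=[wedge,rod] C=[drum,tube,mast,oval]

Answer: B oval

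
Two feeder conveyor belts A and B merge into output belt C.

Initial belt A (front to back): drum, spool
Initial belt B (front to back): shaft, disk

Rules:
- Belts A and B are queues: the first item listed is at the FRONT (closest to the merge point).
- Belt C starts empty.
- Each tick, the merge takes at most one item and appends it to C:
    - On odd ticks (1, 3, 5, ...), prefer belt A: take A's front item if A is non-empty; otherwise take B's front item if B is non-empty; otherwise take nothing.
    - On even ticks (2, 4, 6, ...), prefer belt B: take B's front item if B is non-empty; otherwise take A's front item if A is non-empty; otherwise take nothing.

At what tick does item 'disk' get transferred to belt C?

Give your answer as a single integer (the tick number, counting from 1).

Answer: 4

Derivation:
Tick 1: prefer A, take drum from A; A=[spool] B=[shaft,disk] C=[drum]
Tick 2: prefer B, take shaft from B; A=[spool] B=[disk] C=[drum,shaft]
Tick 3: prefer A, take spool from A; A=[-] B=[disk] C=[drum,shaft,spool]
Tick 4: prefer B, take disk from B; A=[-] B=[-] C=[drum,shaft,spool,disk]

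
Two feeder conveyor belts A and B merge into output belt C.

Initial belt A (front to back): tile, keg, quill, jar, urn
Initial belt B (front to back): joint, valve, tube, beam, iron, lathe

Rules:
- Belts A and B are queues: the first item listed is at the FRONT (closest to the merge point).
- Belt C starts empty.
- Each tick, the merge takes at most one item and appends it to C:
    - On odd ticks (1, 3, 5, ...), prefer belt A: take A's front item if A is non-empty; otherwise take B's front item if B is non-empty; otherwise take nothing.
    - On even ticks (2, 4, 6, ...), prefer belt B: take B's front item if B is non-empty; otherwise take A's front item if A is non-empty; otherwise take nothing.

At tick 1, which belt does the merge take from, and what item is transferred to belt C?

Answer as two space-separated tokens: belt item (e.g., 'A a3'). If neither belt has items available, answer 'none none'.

Answer: A tile

Derivation:
Tick 1: prefer A, take tile from A; A=[keg,quill,jar,urn] B=[joint,valve,tube,beam,iron,lathe] C=[tile]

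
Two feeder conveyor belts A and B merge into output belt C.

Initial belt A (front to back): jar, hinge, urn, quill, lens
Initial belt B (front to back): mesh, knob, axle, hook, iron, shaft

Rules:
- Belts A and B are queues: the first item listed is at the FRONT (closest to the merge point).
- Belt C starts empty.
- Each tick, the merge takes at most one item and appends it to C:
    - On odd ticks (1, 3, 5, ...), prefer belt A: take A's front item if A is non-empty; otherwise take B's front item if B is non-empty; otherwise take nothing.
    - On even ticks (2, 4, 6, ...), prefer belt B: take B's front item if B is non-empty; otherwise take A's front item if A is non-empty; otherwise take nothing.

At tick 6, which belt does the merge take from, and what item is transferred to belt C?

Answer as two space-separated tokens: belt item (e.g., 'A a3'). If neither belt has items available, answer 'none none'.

Tick 1: prefer A, take jar from A; A=[hinge,urn,quill,lens] B=[mesh,knob,axle,hook,iron,shaft] C=[jar]
Tick 2: prefer B, take mesh from B; A=[hinge,urn,quill,lens] B=[knob,axle,hook,iron,shaft] C=[jar,mesh]
Tick 3: prefer A, take hinge from A; A=[urn,quill,lens] B=[knob,axle,hook,iron,shaft] C=[jar,mesh,hinge]
Tick 4: prefer B, take knob from B; A=[urn,quill,lens] B=[axle,hook,iron,shaft] C=[jar,mesh,hinge,knob]
Tick 5: prefer A, take urn from A; A=[quill,lens] B=[axle,hook,iron,shaft] C=[jar,mesh,hinge,knob,urn]
Tick 6: prefer B, take axle from B; A=[quill,lens] B=[hook,iron,shaft] C=[jar,mesh,hinge,knob,urn,axle]

Answer: B axle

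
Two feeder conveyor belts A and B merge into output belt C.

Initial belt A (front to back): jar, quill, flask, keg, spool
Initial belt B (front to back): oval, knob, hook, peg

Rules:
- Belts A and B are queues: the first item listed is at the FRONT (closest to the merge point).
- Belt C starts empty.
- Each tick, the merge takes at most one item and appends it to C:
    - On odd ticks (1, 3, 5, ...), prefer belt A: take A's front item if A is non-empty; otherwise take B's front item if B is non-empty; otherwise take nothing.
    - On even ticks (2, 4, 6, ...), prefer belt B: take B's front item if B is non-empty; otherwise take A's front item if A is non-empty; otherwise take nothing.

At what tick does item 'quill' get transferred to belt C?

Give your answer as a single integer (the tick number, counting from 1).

Tick 1: prefer A, take jar from A; A=[quill,flask,keg,spool] B=[oval,knob,hook,peg] C=[jar]
Tick 2: prefer B, take oval from B; A=[quill,flask,keg,spool] B=[knob,hook,peg] C=[jar,oval]
Tick 3: prefer A, take quill from A; A=[flask,keg,spool] B=[knob,hook,peg] C=[jar,oval,quill]

Answer: 3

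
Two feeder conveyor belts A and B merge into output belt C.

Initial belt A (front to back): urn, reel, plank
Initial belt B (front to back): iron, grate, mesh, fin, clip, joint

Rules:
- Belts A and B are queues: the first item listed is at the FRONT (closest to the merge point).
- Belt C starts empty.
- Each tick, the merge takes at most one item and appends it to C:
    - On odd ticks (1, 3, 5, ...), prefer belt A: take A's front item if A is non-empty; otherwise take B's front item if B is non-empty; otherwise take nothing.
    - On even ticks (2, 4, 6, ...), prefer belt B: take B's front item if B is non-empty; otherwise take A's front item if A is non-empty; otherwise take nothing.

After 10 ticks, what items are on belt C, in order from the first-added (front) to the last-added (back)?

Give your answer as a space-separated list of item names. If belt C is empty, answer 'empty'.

Tick 1: prefer A, take urn from A; A=[reel,plank] B=[iron,grate,mesh,fin,clip,joint] C=[urn]
Tick 2: prefer B, take iron from B; A=[reel,plank] B=[grate,mesh,fin,clip,joint] C=[urn,iron]
Tick 3: prefer A, take reel from A; A=[plank] B=[grate,mesh,fin,clip,joint] C=[urn,iron,reel]
Tick 4: prefer B, take grate from B; A=[plank] B=[mesh,fin,clip,joint] C=[urn,iron,reel,grate]
Tick 5: prefer A, take plank from A; A=[-] B=[mesh,fin,clip,joint] C=[urn,iron,reel,grate,plank]
Tick 6: prefer B, take mesh from B; A=[-] B=[fin,clip,joint] C=[urn,iron,reel,grate,plank,mesh]
Tick 7: prefer A, take fin from B; A=[-] B=[clip,joint] C=[urn,iron,reel,grate,plank,mesh,fin]
Tick 8: prefer B, take clip from B; A=[-] B=[joint] C=[urn,iron,reel,grate,plank,mesh,fin,clip]
Tick 9: prefer A, take joint from B; A=[-] B=[-] C=[urn,iron,reel,grate,plank,mesh,fin,clip,joint]
Tick 10: prefer B, both empty, nothing taken; A=[-] B=[-] C=[urn,iron,reel,grate,plank,mesh,fin,clip,joint]

Answer: urn iron reel grate plank mesh fin clip joint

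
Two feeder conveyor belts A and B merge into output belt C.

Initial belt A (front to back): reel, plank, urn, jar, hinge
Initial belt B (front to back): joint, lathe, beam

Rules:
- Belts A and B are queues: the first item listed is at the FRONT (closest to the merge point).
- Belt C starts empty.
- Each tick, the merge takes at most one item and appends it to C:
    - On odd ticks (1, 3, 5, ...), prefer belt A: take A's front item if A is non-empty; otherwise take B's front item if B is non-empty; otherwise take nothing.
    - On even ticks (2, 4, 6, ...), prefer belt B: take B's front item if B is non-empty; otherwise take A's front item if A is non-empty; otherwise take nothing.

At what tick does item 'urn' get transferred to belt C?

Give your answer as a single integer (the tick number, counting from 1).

Tick 1: prefer A, take reel from A; A=[plank,urn,jar,hinge] B=[joint,lathe,beam] C=[reel]
Tick 2: prefer B, take joint from B; A=[plank,urn,jar,hinge] B=[lathe,beam] C=[reel,joint]
Tick 3: prefer A, take plank from A; A=[urn,jar,hinge] B=[lathe,beam] C=[reel,joint,plank]
Tick 4: prefer B, take lathe from B; A=[urn,jar,hinge] B=[beam] C=[reel,joint,plank,lathe]
Tick 5: prefer A, take urn from A; A=[jar,hinge] B=[beam] C=[reel,joint,plank,lathe,urn]

Answer: 5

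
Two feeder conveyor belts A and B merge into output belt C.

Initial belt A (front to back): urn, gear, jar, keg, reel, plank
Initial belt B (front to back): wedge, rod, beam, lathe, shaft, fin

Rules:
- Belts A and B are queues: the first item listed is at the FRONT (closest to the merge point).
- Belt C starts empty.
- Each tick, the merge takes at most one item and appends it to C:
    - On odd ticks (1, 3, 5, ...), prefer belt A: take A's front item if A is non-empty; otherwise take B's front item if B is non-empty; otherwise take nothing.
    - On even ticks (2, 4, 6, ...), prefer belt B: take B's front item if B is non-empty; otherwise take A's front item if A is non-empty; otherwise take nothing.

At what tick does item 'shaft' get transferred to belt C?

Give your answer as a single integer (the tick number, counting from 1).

Tick 1: prefer A, take urn from A; A=[gear,jar,keg,reel,plank] B=[wedge,rod,beam,lathe,shaft,fin] C=[urn]
Tick 2: prefer B, take wedge from B; A=[gear,jar,keg,reel,plank] B=[rod,beam,lathe,shaft,fin] C=[urn,wedge]
Tick 3: prefer A, take gear from A; A=[jar,keg,reel,plank] B=[rod,beam,lathe,shaft,fin] C=[urn,wedge,gear]
Tick 4: prefer B, take rod from B; A=[jar,keg,reel,plank] B=[beam,lathe,shaft,fin] C=[urn,wedge,gear,rod]
Tick 5: prefer A, take jar from A; A=[keg,reel,plank] B=[beam,lathe,shaft,fin] C=[urn,wedge,gear,rod,jar]
Tick 6: prefer B, take beam from B; A=[keg,reel,plank] B=[lathe,shaft,fin] C=[urn,wedge,gear,rod,jar,beam]
Tick 7: prefer A, take keg from A; A=[reel,plank] B=[lathe,shaft,fin] C=[urn,wedge,gear,rod,jar,beam,keg]
Tick 8: prefer B, take lathe from B; A=[reel,plank] B=[shaft,fin] C=[urn,wedge,gear,rod,jar,beam,keg,lathe]
Tick 9: prefer A, take reel from A; A=[plank] B=[shaft,fin] C=[urn,wedge,gear,rod,jar,beam,keg,lathe,reel]
Tick 10: prefer B, take shaft from B; A=[plank] B=[fin] C=[urn,wedge,gear,rod,jar,beam,keg,lathe,reel,shaft]

Answer: 10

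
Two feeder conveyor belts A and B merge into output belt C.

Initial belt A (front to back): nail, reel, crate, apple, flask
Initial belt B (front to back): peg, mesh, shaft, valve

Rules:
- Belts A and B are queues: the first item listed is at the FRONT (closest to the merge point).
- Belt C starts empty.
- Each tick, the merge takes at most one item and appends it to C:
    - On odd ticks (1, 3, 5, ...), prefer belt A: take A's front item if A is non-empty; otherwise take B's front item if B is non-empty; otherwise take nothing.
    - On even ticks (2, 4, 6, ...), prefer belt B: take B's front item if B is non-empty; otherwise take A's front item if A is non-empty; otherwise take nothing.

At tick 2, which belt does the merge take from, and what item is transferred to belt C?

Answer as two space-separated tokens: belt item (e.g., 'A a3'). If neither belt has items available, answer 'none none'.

Tick 1: prefer A, take nail from A; A=[reel,crate,apple,flask] B=[peg,mesh,shaft,valve] C=[nail]
Tick 2: prefer B, take peg from B; A=[reel,crate,apple,flask] B=[mesh,shaft,valve] C=[nail,peg]

Answer: B peg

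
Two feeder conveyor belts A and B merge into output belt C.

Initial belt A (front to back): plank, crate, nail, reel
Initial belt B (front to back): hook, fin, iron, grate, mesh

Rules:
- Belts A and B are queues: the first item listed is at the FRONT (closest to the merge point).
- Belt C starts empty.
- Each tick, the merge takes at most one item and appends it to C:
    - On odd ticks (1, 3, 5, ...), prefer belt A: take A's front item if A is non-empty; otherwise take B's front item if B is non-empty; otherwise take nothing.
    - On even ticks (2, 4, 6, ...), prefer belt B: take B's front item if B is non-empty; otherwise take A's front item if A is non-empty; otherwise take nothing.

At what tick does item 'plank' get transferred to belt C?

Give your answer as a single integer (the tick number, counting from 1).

Tick 1: prefer A, take plank from A; A=[crate,nail,reel] B=[hook,fin,iron,grate,mesh] C=[plank]

Answer: 1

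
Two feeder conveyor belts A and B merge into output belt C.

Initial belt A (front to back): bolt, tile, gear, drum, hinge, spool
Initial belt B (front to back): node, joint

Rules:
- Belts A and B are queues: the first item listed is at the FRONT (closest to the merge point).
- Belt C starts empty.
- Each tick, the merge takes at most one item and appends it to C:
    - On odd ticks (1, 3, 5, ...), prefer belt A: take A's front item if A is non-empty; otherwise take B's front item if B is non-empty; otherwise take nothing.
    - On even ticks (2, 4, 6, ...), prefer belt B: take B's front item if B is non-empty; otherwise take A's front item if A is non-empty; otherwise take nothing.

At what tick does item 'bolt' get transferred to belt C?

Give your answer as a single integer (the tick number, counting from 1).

Answer: 1

Derivation:
Tick 1: prefer A, take bolt from A; A=[tile,gear,drum,hinge,spool] B=[node,joint] C=[bolt]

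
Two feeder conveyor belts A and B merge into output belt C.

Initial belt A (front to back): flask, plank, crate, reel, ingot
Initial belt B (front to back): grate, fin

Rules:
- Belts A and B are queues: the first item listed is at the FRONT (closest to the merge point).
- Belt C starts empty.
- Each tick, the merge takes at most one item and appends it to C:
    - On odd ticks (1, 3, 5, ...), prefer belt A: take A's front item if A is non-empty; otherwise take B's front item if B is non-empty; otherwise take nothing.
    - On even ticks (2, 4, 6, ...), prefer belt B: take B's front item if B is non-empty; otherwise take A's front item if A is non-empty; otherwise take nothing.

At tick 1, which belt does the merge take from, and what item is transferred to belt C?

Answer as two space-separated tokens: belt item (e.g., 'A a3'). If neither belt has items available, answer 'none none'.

Answer: A flask

Derivation:
Tick 1: prefer A, take flask from A; A=[plank,crate,reel,ingot] B=[grate,fin] C=[flask]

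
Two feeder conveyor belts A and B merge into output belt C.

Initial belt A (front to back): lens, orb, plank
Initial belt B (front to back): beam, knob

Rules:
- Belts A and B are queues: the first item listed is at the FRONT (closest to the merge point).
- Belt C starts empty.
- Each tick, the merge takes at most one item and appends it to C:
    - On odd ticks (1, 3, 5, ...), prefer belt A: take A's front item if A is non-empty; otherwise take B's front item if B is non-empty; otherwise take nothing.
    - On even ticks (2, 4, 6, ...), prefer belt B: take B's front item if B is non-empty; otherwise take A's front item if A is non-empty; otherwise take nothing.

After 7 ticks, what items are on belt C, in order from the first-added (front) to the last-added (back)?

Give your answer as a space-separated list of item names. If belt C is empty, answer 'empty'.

Answer: lens beam orb knob plank

Derivation:
Tick 1: prefer A, take lens from A; A=[orb,plank] B=[beam,knob] C=[lens]
Tick 2: prefer B, take beam from B; A=[orb,plank] B=[knob] C=[lens,beam]
Tick 3: prefer A, take orb from A; A=[plank] B=[knob] C=[lens,beam,orb]
Tick 4: prefer B, take knob from B; A=[plank] B=[-] C=[lens,beam,orb,knob]
Tick 5: prefer A, take plank from A; A=[-] B=[-] C=[lens,beam,orb,knob,plank]
Tick 6: prefer B, both empty, nothing taken; A=[-] B=[-] C=[lens,beam,orb,knob,plank]
Tick 7: prefer A, both empty, nothing taken; A=[-] B=[-] C=[lens,beam,orb,knob,plank]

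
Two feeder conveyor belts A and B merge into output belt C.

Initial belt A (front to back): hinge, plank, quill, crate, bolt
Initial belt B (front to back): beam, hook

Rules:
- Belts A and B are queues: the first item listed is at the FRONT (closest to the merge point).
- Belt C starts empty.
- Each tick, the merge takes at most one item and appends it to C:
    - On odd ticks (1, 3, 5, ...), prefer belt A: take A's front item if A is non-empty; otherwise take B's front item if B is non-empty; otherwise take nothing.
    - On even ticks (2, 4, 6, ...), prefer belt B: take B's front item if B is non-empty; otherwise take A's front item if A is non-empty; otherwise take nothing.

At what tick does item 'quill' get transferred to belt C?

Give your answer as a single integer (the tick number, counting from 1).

Answer: 5

Derivation:
Tick 1: prefer A, take hinge from A; A=[plank,quill,crate,bolt] B=[beam,hook] C=[hinge]
Tick 2: prefer B, take beam from B; A=[plank,quill,crate,bolt] B=[hook] C=[hinge,beam]
Tick 3: prefer A, take plank from A; A=[quill,crate,bolt] B=[hook] C=[hinge,beam,plank]
Tick 4: prefer B, take hook from B; A=[quill,crate,bolt] B=[-] C=[hinge,beam,plank,hook]
Tick 5: prefer A, take quill from A; A=[crate,bolt] B=[-] C=[hinge,beam,plank,hook,quill]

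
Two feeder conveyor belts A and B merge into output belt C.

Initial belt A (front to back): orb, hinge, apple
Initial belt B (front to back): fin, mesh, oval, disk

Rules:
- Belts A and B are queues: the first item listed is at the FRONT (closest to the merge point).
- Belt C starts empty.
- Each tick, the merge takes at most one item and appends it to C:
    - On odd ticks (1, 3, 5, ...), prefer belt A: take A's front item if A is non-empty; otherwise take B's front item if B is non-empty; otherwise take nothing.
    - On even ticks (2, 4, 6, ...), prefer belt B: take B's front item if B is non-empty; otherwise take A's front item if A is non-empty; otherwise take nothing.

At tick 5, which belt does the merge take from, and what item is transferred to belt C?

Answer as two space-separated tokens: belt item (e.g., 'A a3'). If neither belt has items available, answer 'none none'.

Answer: A apple

Derivation:
Tick 1: prefer A, take orb from A; A=[hinge,apple] B=[fin,mesh,oval,disk] C=[orb]
Tick 2: prefer B, take fin from B; A=[hinge,apple] B=[mesh,oval,disk] C=[orb,fin]
Tick 3: prefer A, take hinge from A; A=[apple] B=[mesh,oval,disk] C=[orb,fin,hinge]
Tick 4: prefer B, take mesh from B; A=[apple] B=[oval,disk] C=[orb,fin,hinge,mesh]
Tick 5: prefer A, take apple from A; A=[-] B=[oval,disk] C=[orb,fin,hinge,mesh,apple]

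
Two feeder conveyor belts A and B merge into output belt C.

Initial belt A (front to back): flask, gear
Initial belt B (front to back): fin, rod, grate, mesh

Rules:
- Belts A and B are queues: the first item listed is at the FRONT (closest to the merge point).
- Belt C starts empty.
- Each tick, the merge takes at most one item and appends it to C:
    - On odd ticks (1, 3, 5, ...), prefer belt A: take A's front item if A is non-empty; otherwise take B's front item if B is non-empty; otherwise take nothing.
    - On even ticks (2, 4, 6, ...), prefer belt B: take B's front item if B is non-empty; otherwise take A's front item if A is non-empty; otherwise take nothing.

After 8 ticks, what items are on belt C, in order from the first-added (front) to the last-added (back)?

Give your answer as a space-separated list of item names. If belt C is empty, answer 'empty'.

Tick 1: prefer A, take flask from A; A=[gear] B=[fin,rod,grate,mesh] C=[flask]
Tick 2: prefer B, take fin from B; A=[gear] B=[rod,grate,mesh] C=[flask,fin]
Tick 3: prefer A, take gear from A; A=[-] B=[rod,grate,mesh] C=[flask,fin,gear]
Tick 4: prefer B, take rod from B; A=[-] B=[grate,mesh] C=[flask,fin,gear,rod]
Tick 5: prefer A, take grate from B; A=[-] B=[mesh] C=[flask,fin,gear,rod,grate]
Tick 6: prefer B, take mesh from B; A=[-] B=[-] C=[flask,fin,gear,rod,grate,mesh]
Tick 7: prefer A, both empty, nothing taken; A=[-] B=[-] C=[flask,fin,gear,rod,grate,mesh]
Tick 8: prefer B, both empty, nothing taken; A=[-] B=[-] C=[flask,fin,gear,rod,grate,mesh]

Answer: flask fin gear rod grate mesh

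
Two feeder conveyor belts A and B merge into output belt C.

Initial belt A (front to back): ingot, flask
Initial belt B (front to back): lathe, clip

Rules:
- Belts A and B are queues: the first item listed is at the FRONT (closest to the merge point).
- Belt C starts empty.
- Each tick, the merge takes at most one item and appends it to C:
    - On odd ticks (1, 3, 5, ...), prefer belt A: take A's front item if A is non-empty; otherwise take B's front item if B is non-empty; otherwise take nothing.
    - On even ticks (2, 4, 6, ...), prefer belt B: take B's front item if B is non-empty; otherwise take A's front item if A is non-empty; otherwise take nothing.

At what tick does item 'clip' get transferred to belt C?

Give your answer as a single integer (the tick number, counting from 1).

Tick 1: prefer A, take ingot from A; A=[flask] B=[lathe,clip] C=[ingot]
Tick 2: prefer B, take lathe from B; A=[flask] B=[clip] C=[ingot,lathe]
Tick 3: prefer A, take flask from A; A=[-] B=[clip] C=[ingot,lathe,flask]
Tick 4: prefer B, take clip from B; A=[-] B=[-] C=[ingot,lathe,flask,clip]

Answer: 4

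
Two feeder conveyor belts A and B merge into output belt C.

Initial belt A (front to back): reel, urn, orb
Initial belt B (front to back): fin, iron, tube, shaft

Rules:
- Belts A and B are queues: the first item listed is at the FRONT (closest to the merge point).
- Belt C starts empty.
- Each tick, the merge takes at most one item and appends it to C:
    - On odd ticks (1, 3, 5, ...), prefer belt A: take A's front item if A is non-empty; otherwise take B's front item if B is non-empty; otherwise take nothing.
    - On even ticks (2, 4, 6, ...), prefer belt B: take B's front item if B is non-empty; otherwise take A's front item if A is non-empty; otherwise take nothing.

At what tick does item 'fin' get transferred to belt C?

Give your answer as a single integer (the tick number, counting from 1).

Answer: 2

Derivation:
Tick 1: prefer A, take reel from A; A=[urn,orb] B=[fin,iron,tube,shaft] C=[reel]
Tick 2: prefer B, take fin from B; A=[urn,orb] B=[iron,tube,shaft] C=[reel,fin]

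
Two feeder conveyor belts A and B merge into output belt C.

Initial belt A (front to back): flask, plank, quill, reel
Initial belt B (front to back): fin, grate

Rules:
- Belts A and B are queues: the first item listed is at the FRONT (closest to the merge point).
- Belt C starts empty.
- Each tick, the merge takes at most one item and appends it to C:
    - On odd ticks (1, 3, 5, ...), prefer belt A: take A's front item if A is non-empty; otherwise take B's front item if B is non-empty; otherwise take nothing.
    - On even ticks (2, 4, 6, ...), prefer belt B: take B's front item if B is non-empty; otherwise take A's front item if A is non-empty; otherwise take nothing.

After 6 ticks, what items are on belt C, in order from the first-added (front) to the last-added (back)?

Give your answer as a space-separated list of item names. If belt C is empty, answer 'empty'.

Tick 1: prefer A, take flask from A; A=[plank,quill,reel] B=[fin,grate] C=[flask]
Tick 2: prefer B, take fin from B; A=[plank,quill,reel] B=[grate] C=[flask,fin]
Tick 3: prefer A, take plank from A; A=[quill,reel] B=[grate] C=[flask,fin,plank]
Tick 4: prefer B, take grate from B; A=[quill,reel] B=[-] C=[flask,fin,plank,grate]
Tick 5: prefer A, take quill from A; A=[reel] B=[-] C=[flask,fin,plank,grate,quill]
Tick 6: prefer B, take reel from A; A=[-] B=[-] C=[flask,fin,plank,grate,quill,reel]

Answer: flask fin plank grate quill reel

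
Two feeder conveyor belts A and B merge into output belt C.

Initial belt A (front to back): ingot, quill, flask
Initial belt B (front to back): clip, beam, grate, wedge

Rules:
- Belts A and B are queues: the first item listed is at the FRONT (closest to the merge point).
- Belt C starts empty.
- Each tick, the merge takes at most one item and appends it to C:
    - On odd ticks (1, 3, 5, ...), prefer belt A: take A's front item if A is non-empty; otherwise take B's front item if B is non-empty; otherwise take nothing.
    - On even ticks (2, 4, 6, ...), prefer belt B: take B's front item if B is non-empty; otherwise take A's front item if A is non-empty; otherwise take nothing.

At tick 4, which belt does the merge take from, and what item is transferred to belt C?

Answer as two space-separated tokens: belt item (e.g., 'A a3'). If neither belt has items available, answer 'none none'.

Tick 1: prefer A, take ingot from A; A=[quill,flask] B=[clip,beam,grate,wedge] C=[ingot]
Tick 2: prefer B, take clip from B; A=[quill,flask] B=[beam,grate,wedge] C=[ingot,clip]
Tick 3: prefer A, take quill from A; A=[flask] B=[beam,grate,wedge] C=[ingot,clip,quill]
Tick 4: prefer B, take beam from B; A=[flask] B=[grate,wedge] C=[ingot,clip,quill,beam]

Answer: B beam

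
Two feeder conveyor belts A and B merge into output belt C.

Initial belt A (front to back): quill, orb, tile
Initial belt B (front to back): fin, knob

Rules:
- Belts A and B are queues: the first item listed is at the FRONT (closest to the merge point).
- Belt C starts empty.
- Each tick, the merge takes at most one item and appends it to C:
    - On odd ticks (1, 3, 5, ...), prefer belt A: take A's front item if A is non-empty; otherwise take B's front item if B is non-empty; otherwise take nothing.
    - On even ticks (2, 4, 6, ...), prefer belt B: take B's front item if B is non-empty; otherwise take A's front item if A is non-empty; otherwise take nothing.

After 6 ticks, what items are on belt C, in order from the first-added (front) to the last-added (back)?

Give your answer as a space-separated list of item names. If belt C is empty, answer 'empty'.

Tick 1: prefer A, take quill from A; A=[orb,tile] B=[fin,knob] C=[quill]
Tick 2: prefer B, take fin from B; A=[orb,tile] B=[knob] C=[quill,fin]
Tick 3: prefer A, take orb from A; A=[tile] B=[knob] C=[quill,fin,orb]
Tick 4: prefer B, take knob from B; A=[tile] B=[-] C=[quill,fin,orb,knob]
Tick 5: prefer A, take tile from A; A=[-] B=[-] C=[quill,fin,orb,knob,tile]
Tick 6: prefer B, both empty, nothing taken; A=[-] B=[-] C=[quill,fin,orb,knob,tile]

Answer: quill fin orb knob tile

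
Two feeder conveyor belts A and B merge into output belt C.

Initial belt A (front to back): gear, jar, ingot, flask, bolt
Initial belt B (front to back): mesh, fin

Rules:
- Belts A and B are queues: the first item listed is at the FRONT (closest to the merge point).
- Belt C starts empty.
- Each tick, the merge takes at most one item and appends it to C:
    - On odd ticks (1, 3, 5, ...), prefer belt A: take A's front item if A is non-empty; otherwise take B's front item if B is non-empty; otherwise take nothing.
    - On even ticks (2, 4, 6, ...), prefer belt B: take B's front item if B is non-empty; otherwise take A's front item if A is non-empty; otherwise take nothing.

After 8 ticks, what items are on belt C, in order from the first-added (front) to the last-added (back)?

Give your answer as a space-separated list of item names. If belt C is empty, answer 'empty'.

Tick 1: prefer A, take gear from A; A=[jar,ingot,flask,bolt] B=[mesh,fin] C=[gear]
Tick 2: prefer B, take mesh from B; A=[jar,ingot,flask,bolt] B=[fin] C=[gear,mesh]
Tick 3: prefer A, take jar from A; A=[ingot,flask,bolt] B=[fin] C=[gear,mesh,jar]
Tick 4: prefer B, take fin from B; A=[ingot,flask,bolt] B=[-] C=[gear,mesh,jar,fin]
Tick 5: prefer A, take ingot from A; A=[flask,bolt] B=[-] C=[gear,mesh,jar,fin,ingot]
Tick 6: prefer B, take flask from A; A=[bolt] B=[-] C=[gear,mesh,jar,fin,ingot,flask]
Tick 7: prefer A, take bolt from A; A=[-] B=[-] C=[gear,mesh,jar,fin,ingot,flask,bolt]
Tick 8: prefer B, both empty, nothing taken; A=[-] B=[-] C=[gear,mesh,jar,fin,ingot,flask,bolt]

Answer: gear mesh jar fin ingot flask bolt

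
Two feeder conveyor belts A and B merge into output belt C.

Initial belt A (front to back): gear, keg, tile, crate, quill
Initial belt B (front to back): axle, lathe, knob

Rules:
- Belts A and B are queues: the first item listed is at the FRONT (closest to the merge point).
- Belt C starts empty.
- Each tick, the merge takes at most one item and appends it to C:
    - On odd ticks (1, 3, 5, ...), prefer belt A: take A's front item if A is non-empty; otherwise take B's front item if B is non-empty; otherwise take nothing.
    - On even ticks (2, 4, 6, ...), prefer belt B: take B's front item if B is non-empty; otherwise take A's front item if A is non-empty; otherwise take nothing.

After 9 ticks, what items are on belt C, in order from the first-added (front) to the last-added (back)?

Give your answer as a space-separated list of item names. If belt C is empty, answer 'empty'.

Tick 1: prefer A, take gear from A; A=[keg,tile,crate,quill] B=[axle,lathe,knob] C=[gear]
Tick 2: prefer B, take axle from B; A=[keg,tile,crate,quill] B=[lathe,knob] C=[gear,axle]
Tick 3: prefer A, take keg from A; A=[tile,crate,quill] B=[lathe,knob] C=[gear,axle,keg]
Tick 4: prefer B, take lathe from B; A=[tile,crate,quill] B=[knob] C=[gear,axle,keg,lathe]
Tick 5: prefer A, take tile from A; A=[crate,quill] B=[knob] C=[gear,axle,keg,lathe,tile]
Tick 6: prefer B, take knob from B; A=[crate,quill] B=[-] C=[gear,axle,keg,lathe,tile,knob]
Tick 7: prefer A, take crate from A; A=[quill] B=[-] C=[gear,axle,keg,lathe,tile,knob,crate]
Tick 8: prefer B, take quill from A; A=[-] B=[-] C=[gear,axle,keg,lathe,tile,knob,crate,quill]
Tick 9: prefer A, both empty, nothing taken; A=[-] B=[-] C=[gear,axle,keg,lathe,tile,knob,crate,quill]

Answer: gear axle keg lathe tile knob crate quill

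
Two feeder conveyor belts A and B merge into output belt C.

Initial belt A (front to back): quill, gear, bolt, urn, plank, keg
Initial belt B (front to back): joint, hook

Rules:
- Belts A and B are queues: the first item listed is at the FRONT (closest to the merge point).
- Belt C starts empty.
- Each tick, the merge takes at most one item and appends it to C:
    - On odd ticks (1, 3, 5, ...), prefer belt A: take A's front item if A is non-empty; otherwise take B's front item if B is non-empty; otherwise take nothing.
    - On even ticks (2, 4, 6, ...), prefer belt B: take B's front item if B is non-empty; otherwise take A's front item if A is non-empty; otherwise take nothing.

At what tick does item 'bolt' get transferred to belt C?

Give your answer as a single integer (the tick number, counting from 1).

Answer: 5

Derivation:
Tick 1: prefer A, take quill from A; A=[gear,bolt,urn,plank,keg] B=[joint,hook] C=[quill]
Tick 2: prefer B, take joint from B; A=[gear,bolt,urn,plank,keg] B=[hook] C=[quill,joint]
Tick 3: prefer A, take gear from A; A=[bolt,urn,plank,keg] B=[hook] C=[quill,joint,gear]
Tick 4: prefer B, take hook from B; A=[bolt,urn,plank,keg] B=[-] C=[quill,joint,gear,hook]
Tick 5: prefer A, take bolt from A; A=[urn,plank,keg] B=[-] C=[quill,joint,gear,hook,bolt]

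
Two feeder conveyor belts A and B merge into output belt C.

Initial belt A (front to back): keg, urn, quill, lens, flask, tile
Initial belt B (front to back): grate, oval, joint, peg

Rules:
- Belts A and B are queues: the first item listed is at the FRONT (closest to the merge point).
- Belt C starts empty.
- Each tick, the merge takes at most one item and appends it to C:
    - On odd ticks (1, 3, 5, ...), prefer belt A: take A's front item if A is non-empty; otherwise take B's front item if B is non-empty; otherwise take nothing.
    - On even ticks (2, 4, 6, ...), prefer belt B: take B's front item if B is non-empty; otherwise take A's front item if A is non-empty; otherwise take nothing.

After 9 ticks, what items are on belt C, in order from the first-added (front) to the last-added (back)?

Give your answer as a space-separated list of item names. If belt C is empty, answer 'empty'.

Tick 1: prefer A, take keg from A; A=[urn,quill,lens,flask,tile] B=[grate,oval,joint,peg] C=[keg]
Tick 2: prefer B, take grate from B; A=[urn,quill,lens,flask,tile] B=[oval,joint,peg] C=[keg,grate]
Tick 3: prefer A, take urn from A; A=[quill,lens,flask,tile] B=[oval,joint,peg] C=[keg,grate,urn]
Tick 4: prefer B, take oval from B; A=[quill,lens,flask,tile] B=[joint,peg] C=[keg,grate,urn,oval]
Tick 5: prefer A, take quill from A; A=[lens,flask,tile] B=[joint,peg] C=[keg,grate,urn,oval,quill]
Tick 6: prefer B, take joint from B; A=[lens,flask,tile] B=[peg] C=[keg,grate,urn,oval,quill,joint]
Tick 7: prefer A, take lens from A; A=[flask,tile] B=[peg] C=[keg,grate,urn,oval,quill,joint,lens]
Tick 8: prefer B, take peg from B; A=[flask,tile] B=[-] C=[keg,grate,urn,oval,quill,joint,lens,peg]
Tick 9: prefer A, take flask from A; A=[tile] B=[-] C=[keg,grate,urn,oval,quill,joint,lens,peg,flask]

Answer: keg grate urn oval quill joint lens peg flask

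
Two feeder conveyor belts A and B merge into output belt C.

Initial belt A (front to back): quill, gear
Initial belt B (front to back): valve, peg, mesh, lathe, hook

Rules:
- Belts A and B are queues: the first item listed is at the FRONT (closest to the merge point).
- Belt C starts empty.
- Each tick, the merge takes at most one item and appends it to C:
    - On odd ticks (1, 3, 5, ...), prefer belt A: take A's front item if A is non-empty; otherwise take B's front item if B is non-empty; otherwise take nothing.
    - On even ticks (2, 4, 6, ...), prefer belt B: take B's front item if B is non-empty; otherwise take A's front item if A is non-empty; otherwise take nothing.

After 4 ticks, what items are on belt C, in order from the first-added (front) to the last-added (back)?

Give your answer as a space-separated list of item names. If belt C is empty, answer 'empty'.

Tick 1: prefer A, take quill from A; A=[gear] B=[valve,peg,mesh,lathe,hook] C=[quill]
Tick 2: prefer B, take valve from B; A=[gear] B=[peg,mesh,lathe,hook] C=[quill,valve]
Tick 3: prefer A, take gear from A; A=[-] B=[peg,mesh,lathe,hook] C=[quill,valve,gear]
Tick 4: prefer B, take peg from B; A=[-] B=[mesh,lathe,hook] C=[quill,valve,gear,peg]

Answer: quill valve gear peg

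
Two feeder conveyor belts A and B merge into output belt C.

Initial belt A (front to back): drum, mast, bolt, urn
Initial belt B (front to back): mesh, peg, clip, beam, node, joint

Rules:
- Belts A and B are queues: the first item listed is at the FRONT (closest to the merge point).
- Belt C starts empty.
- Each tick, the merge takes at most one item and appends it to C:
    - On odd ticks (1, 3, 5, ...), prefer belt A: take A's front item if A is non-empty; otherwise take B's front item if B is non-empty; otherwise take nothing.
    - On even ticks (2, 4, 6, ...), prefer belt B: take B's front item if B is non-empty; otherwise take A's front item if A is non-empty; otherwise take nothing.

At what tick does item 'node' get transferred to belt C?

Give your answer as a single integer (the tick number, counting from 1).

Answer: 9

Derivation:
Tick 1: prefer A, take drum from A; A=[mast,bolt,urn] B=[mesh,peg,clip,beam,node,joint] C=[drum]
Tick 2: prefer B, take mesh from B; A=[mast,bolt,urn] B=[peg,clip,beam,node,joint] C=[drum,mesh]
Tick 3: prefer A, take mast from A; A=[bolt,urn] B=[peg,clip,beam,node,joint] C=[drum,mesh,mast]
Tick 4: prefer B, take peg from B; A=[bolt,urn] B=[clip,beam,node,joint] C=[drum,mesh,mast,peg]
Tick 5: prefer A, take bolt from A; A=[urn] B=[clip,beam,node,joint] C=[drum,mesh,mast,peg,bolt]
Tick 6: prefer B, take clip from B; A=[urn] B=[beam,node,joint] C=[drum,mesh,mast,peg,bolt,clip]
Tick 7: prefer A, take urn from A; A=[-] B=[beam,node,joint] C=[drum,mesh,mast,peg,bolt,clip,urn]
Tick 8: prefer B, take beam from B; A=[-] B=[node,joint] C=[drum,mesh,mast,peg,bolt,clip,urn,beam]
Tick 9: prefer A, take node from B; A=[-] B=[joint] C=[drum,mesh,mast,peg,bolt,clip,urn,beam,node]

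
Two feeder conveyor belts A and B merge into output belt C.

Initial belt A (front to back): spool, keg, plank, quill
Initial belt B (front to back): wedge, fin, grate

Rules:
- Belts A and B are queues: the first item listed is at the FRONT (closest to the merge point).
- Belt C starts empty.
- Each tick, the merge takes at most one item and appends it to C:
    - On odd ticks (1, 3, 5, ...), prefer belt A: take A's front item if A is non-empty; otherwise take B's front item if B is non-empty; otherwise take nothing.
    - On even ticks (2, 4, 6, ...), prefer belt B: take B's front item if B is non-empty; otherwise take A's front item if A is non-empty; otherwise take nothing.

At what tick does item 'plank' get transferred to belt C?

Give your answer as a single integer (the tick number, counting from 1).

Tick 1: prefer A, take spool from A; A=[keg,plank,quill] B=[wedge,fin,grate] C=[spool]
Tick 2: prefer B, take wedge from B; A=[keg,plank,quill] B=[fin,grate] C=[spool,wedge]
Tick 3: prefer A, take keg from A; A=[plank,quill] B=[fin,grate] C=[spool,wedge,keg]
Tick 4: prefer B, take fin from B; A=[plank,quill] B=[grate] C=[spool,wedge,keg,fin]
Tick 5: prefer A, take plank from A; A=[quill] B=[grate] C=[spool,wedge,keg,fin,plank]

Answer: 5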